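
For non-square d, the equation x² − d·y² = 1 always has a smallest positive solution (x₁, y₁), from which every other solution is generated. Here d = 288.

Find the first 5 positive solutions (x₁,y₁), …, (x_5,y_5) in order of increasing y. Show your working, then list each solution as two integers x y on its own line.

17 1
577 34
19601 1155
665857 39236
22619537 1332869

√288 = [16; 1,32, …], period ℓ=2 (even) → k=1
i=0: a=16 ⇒ p=16, q=1
i=1: a=1 ⇒ p=17, q=1
fundamental: x₁=17, y₁=1  (since 289 − 288·1 = 1)
n=2: (17,1)∘(17,1) = (17·17+288·1·1, 17·1+1·17) = (577,34)
n=3: (577,34)∘(17,1) = (17·577+288·1·34, 17·34+1·577) = (19601,1155)
n=4: (19601,1155)∘(17,1) = (17·19601+288·1·1155, 17·1155+1·19601) = (665857,39236)
n=5: (665857,39236)∘(17,1) = (17·665857+288·1·39236, 17·39236+1·665857) = (22619537,1332869)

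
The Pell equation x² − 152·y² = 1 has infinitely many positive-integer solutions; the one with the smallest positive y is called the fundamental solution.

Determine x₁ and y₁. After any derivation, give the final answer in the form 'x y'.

d=152: √d = [12; 3,24] (ℓ=2, even), read p_1/q_1
k=0  a_k=12  p_k/q_k = 12/1
k=1  a_k=3  p_k/q_k = 37/3
→ (37, 3).  Check: 37²=1369, 152·3²=1368, difference 1.

37 3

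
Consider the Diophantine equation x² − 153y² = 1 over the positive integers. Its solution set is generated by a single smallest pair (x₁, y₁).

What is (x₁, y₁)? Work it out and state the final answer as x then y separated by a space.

2177 176

√153 → a₀=12, period (2,1,2,2,2,1,2,24); ℓ=8 even so k=7
k=0  a_k=12  p_k/q_k = 12/1
…
k=3  a_k=2  p_k/q_k = 99/8
k=4  a_k=2  p_k/q_k = 235/19
k=5  a_k=2  p_k/q_k = 569/46
k=6  a_k=1  p_k/q_k = 804/65
k=7  a_k=2  p_k/q_k = 2177/176
fundamental: x₁=2177, y₁=176  (since 4739329 − 153·30976 = 1)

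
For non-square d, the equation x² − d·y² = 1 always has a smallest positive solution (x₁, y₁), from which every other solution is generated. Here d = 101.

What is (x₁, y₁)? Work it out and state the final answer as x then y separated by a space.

201 20

√101 = [10; 20, …], period ℓ=1 (odd) → k=1
a_0=10:  p_0=10·1+0=10,  q_0=10·0+1=1
a_1=20:  p_1=20·10+1=201,  q_1=20·1+0=20
(x₁, y₁) = (201, 20);  201² − 101·20² = 1 ✓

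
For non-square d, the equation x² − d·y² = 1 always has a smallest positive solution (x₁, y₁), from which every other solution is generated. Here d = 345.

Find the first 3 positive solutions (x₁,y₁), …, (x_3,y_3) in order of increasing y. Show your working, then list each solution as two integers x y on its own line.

√345 → a₀=18, period (1,1,2,1,6,1,2,1,1,36); ℓ=10 even so k=9
step 0: (18, 1)  from 18·(1,0) + (0,1)
…
step 3: (93, 5)  from 2·(37,2) + (19,1)
step 4: (130, 7)  from 1·(93,5) + (37,2)
…
step 8: (3882, 209)  from 1·(2879,155) + (1003,54)
step 9: (6761, 364)  from 1·(3882,209) + (2879,155)
(x₁, y₁) = (6761, 364);  6761² − 345·364² = 1 ✓
(x_2, y_2) = (6761·6761 + 345·364·364, 6761·364 + 364·6761) = (91422241, 4922008)
(x_3, y_3) = (6761·91422241 + 345·364·4922008, 6761·4922008 + 364·91422241) = (1236211536041, 66555391812)

6761 364
91422241 4922008
1236211536041 66555391812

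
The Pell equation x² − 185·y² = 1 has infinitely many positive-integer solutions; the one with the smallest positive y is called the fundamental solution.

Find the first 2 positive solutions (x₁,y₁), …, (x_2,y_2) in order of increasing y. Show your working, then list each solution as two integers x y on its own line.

√185 → a₀=13, period (1,1,1,1,26); ℓ=5 odd so k=9
step 0: (13, 1)  from 13·(1,0) + (0,1)
step 1: (14, 1)  from 1·(13,1) + (1,0)
step 2: (27, 2)  from 1·(14,1) + (13,1)
step 3: (41, 3)  from 1·(27,2) + (14,1)
step 4: (68, 5)  from 1·(41,3) + (27,2)
step 5: (1809, 133)  from 26·(68,5) + (41,3)
step 6: (1877, 138)  from 1·(1809,133) + (68,5)
…
step 8: (5563, 409)  from 1·(3686,271) + (1877,138)
step 9: (9249, 680)  from 1·(5563,409) + (3686,271)
→ (9249, 680).  Check: 9249²=85544001, 185·680²=85544000, difference 1.
n=2: (9249,680)∘(9249,680) = (9249·9249+185·680·680, 9249·680+680·9249) = (171088001,12578640)

9249 680
171088001 12578640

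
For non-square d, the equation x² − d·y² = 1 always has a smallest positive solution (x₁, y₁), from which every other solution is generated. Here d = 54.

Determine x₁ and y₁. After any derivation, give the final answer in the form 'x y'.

485 66

√54 = [7; 2,1,6,1,2,14, …], period ℓ=6 (even) → k=5
step 0: (7, 1)  from 7·(1,0) + (0,1)
…
step 4: (169, 23)  from 1·(147,20) + (22,3)
step 5: (485, 66)  from 2·(169,23) + (147,20)
→ (485, 66).  Check: 485²=235225, 54·66²=235224, difference 1.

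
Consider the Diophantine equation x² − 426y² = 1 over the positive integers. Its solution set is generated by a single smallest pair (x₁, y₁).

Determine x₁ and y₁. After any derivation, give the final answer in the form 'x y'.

d=426: √d = [20; 1,1,1,3,2,6,2,3,1,1,1,40] (ℓ=12, even), read p_11/q_11
i=0: a=20 ⇒ p=20, q=1
…
i=4: a=3 ⇒ p=227, q=11
i=5: a=2 ⇒ p=516, q=25
…
i=10: a=1 ⇒ p=56780, q=2751
i=11: a=1 ⇒ p=88751, q=4300
fundamental: x₁=88751, y₁=4300  (since 7876740001 − 426·18490000 = 1)

88751 4300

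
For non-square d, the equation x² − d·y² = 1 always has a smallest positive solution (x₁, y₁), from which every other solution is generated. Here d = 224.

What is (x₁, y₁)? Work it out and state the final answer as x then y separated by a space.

[14; 1,28] for √224; ℓ=2 ⇒ convergent index 1
i=0: a=14 ⇒ p=14, q=1
i=1: a=1 ⇒ p=15, q=1
(x₁, y₁) = (15, 1);  15² − 224·1² = 1 ✓

15 1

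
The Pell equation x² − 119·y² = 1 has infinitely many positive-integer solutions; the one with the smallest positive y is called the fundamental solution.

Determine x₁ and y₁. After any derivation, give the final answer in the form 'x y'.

120 11

√119 → a₀=10, period (1,9,1,20); ℓ=4 even so k=3
step 0: (10, 1)  from 10·(1,0) + (0,1)
step 1: (11, 1)  from 1·(10,1) + (1,0)
step 2: (109, 10)  from 9·(11,1) + (10,1)
step 3: (120, 11)  from 1·(109,10) + (11,1)
fundamental: x₁=120, y₁=11  (since 14400 − 119·121 = 1)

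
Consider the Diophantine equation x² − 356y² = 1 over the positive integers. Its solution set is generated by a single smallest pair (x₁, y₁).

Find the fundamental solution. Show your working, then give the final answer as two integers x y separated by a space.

500001 26500

d=356: √d = [18; 1,6,1,1,2,…,6,1,36] (ℓ=14, even), read p_13/q_13
a_0=18:  p_0=18·1+0=18,  q_0=18·0+1=1
…
a_5=2:  p_5=2·283+151=717,  q_5=2·15+8=38
…
a_7=8:  p_7=8·1000+717=8717,  q_7=8·53+38=462
a_8=1:  p_8=1·8717+1000=9717,  q_8=1·462+53=515
a_9=2:  p_9=2·9717+8717=28151,  q_9=2·515+462=1492
…
a_12=6:  p_12=6·66019+37868=433982,  q_12=6·3499+2007=23001
a_13=1:  p_13=1·433982+66019=500001,  q_13=1·23001+3499=26500
(x₁, y₁) = (500001, 26500);  500001² − 356·26500² = 1 ✓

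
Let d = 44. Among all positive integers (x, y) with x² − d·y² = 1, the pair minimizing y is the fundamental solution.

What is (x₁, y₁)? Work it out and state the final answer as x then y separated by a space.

[6; 1,1,1,2,1,1,1,12] for √44; ℓ=8 ⇒ convergent index 7
k=0  a_k=6  p_k/q_k = 6/1
…
k=6  a_k=1  p_k/q_k = 126/19
k=7  a_k=1  p_k/q_k = 199/30
(x₁, y₁) = (199, 30);  199² − 44·30² = 1 ✓

199 30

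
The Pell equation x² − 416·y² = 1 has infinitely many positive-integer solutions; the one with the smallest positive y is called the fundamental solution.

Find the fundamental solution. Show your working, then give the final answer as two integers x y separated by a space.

5201 255

√416 → a₀=20, period (2,1,1,9,1,1,2,40); ℓ=8 even so k=7
a_0=20:  p_0=20·1+0=20,  q_0=20·0+1=1
…
a_2=1:  p_2=1·41+20=61,  q_2=1·2+1=3
a_3=1:  p_3=1·61+41=102,  q_3=1·3+2=5
a_4=9:  p_4=9·102+61=979,  q_4=9·5+3=48
…
a_6=1:  p_6=1·1081+979=2060,  q_6=1·53+48=101
a_7=2:  p_7=2·2060+1081=5201,  q_7=2·101+53=255
→ (5201, 255).  Check: 5201²=27050401, 416·255²=27050400, difference 1.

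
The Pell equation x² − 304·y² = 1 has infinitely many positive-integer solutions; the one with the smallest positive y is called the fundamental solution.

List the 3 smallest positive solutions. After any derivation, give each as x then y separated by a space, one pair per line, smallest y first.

57799 3315
6681448801 383207370
772362118440199 44298005553945

d=304: √d = [17; 2,3,2,1,1,1,1,1,2,3,2,34] (ℓ=12, even), read p_11/q_11
a_0=17:  p_0=17·1+0=17,  q_0=17·0+1=1
a_1=2:  p_1=2·17+1=35,  q_1=2·1+0=2
a_2=3:  p_2=3·35+17=122,  q_2=3·2+1=7
…
a_5=1:  p_5=1·401+279=680,  q_5=1·23+16=39
…
a_9=2:  p_9=2·2842+1761=7445,  q_9=2·163+101=427
a_10=3:  p_10=3·7445+2842=25177,  q_10=3·427+163=1444
a_11=2:  p_11=2·25177+7445=57799,  q_11=2·1444+427=3315
(x₁, y₁) = (57799, 3315);  57799² − 304·3315² = 1 ✓
k=2:  x_2 = 57799·57799+304·3315·3315 = 6681448801,  y_2 = 57799·3315+3315·57799 = 383207370
k=3:  x_3 = 57799·6681448801+304·3315·383207370 = 772362118440199,  y_3 = 57799·383207370+3315·6681448801 = 44298005553945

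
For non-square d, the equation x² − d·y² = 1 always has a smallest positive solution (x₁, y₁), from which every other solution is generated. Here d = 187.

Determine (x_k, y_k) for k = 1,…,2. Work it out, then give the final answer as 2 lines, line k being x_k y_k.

[13; 1,2,13,2,1,26] for √187; ℓ=6 ⇒ convergent index 5
a_0=13:  p_0=13·1+0=13,  q_0=13·0+1=1
a_1=1:  p_1=1·13+1=14,  q_1=1·1+0=1
a_2=2:  p_2=2·14+13=41,  q_2=2·1+1=3
a_3=13:  p_3=13·41+14=547,  q_3=13·3+1=40
a_4=2:  p_4=2·547+41=1135,  q_4=2·40+3=83
a_5=1:  p_5=1·1135+547=1682,  q_5=1·83+40=123
(x₁, y₁) = (1682, 123);  1682² − 187·123² = 1 ✓
(1682+123√187)^2 = 5658247 + 413772√187

1682 123
5658247 413772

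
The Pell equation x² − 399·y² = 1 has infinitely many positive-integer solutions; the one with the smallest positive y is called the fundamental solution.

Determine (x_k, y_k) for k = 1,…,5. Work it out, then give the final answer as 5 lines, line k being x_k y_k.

20 1
799 40
31940 1599
1276801 63920
51040100 2555201

√399 → a₀=19, period (1,38); ℓ=2 even so k=1
step 0: (19, 1)  from 19·(1,0) + (0,1)
step 1: (20, 1)  from 1·(19,1) + (1,0)
fundamental: x₁=20, y₁=1  (since 400 − 399·1 = 1)
(20+1√399)^2 = 799 + 40√399
(20+1√399)^3 = 31940 + 1599√399
(20+1√399)^4 = 1276801 + 63920√399
(20+1√399)^5 = 51040100 + 2555201√399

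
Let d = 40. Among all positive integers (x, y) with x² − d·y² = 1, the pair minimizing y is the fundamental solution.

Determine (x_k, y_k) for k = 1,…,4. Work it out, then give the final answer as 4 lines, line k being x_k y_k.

19 3
721 114
27379 4329
1039681 164388

d=40: √d = [6; 3,12] (ℓ=2, even), read p_1/q_1
step 0: (6, 1)  from 6·(1,0) + (0,1)
step 1: (19, 3)  from 3·(6,1) + (1,0)
(x₁, y₁) = (19, 3);  19² − 40·3² = 1 ✓
k=2:  x_2 = 19·19+40·3·3 = 721,  y_2 = 19·3+3·19 = 114
k=3:  x_3 = 19·721+40·3·114 = 27379,  y_3 = 19·114+3·721 = 4329
k=4:  x_4 = 19·27379+40·3·4329 = 1039681,  y_4 = 19·4329+3·27379 = 164388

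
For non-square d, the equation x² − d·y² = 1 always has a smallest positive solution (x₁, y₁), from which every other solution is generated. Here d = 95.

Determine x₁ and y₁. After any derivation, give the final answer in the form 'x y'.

√95 = [9; 1,2,1,18, …], period ℓ=4 (even) → k=3
k=0  a_k=9  p_k/q_k = 9/1
…
k=2  a_k=2  p_k/q_k = 29/3
k=3  a_k=1  p_k/q_k = 39/4
fundamental: x₁=39, y₁=4  (since 1521 − 95·16 = 1)

39 4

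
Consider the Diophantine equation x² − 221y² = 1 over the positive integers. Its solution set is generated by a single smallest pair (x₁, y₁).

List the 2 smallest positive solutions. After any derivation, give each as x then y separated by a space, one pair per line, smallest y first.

[14; 1,6,2,6,1,28] for √221; ℓ=6 ⇒ convergent index 5
a_0=14:  p_0=14·1+0=14,  q_0=14·0+1=1
…
a_4=6:  p_4=6·223+104=1442,  q_4=6·15+7=97
a_5=1:  p_5=1·1442+223=1665,  q_5=1·97+15=112
fundamental: x₁=1665, y₁=112  (since 2772225 − 221·12544 = 1)
k=2:  x_2 = 1665·1665+221·112·112 = 5544449,  y_2 = 1665·112+112·1665 = 372960

1665 112
5544449 372960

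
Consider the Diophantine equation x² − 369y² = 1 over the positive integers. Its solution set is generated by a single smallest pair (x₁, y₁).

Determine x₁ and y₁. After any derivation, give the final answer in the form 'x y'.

8396801 437120

d=369: √d = [19; 4,1,3,2,7,4,7,2,3,1,4,38] (ℓ=12, even), read p_11/q_11
step 0: (19, 1)  from 19·(1,0) + (0,1)
step 1: (77, 4)  from 4·(19,1) + (1,0)
step 2: (96, 5)  from 1·(77,4) + (19,1)
step 3: (365, 19)  from 3·(96,5) + (77,4)
step 4: (826, 43)  from 2·(365,19) + (96,5)
step 5: (6147, 320)  from 7·(826,43) + (365,19)
…
step 7: (184045, 9581)  from 7·(25414,1323) + (6147,320)
step 8: (393504, 20485)  from 2·(184045,9581) + (25414,1323)
step 9: (1364557, 71036)  from 3·(393504,20485) + (184045,9581)
step 10: (1758061, 91521)  from 1·(1364557,71036) + (393504,20485)
step 11: (8396801, 437120)  from 4·(1758061,91521) + (1364557,71036)
→ (8396801, 437120).  Check: 8396801²=70506267033601, 369·437120²=70506267033600, difference 1.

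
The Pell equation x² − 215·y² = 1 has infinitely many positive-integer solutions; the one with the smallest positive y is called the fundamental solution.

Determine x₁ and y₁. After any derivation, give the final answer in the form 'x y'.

[14; 1,1,1,28] for √215; ℓ=4 ⇒ convergent index 3
i=0: a=14 ⇒ p=14, q=1
…
i=2: a=1 ⇒ p=29, q=2
i=3: a=1 ⇒ p=44, q=3
fundamental: x₁=44, y₁=3  (since 1936 − 215·9 = 1)

44 3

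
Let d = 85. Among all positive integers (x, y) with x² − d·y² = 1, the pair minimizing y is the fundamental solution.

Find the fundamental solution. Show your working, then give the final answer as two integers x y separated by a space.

285769 30996

√85 → a₀=9, period (4,1,1,4,18); ℓ=5 odd so k=9
k=0  a_k=9  p_k/q_k = 9/1
k=1  a_k=4  p_k/q_k = 37/4
k=2  a_k=1  p_k/q_k = 46/5
k=3  a_k=1  p_k/q_k = 83/9
k=4  a_k=4  p_k/q_k = 378/41
…
k=6  a_k=4  p_k/q_k = 27926/3029
k=7  a_k=1  p_k/q_k = 34813/3776
k=8  a_k=1  p_k/q_k = 62739/6805
k=9  a_k=4  p_k/q_k = 285769/30996
fundamental: x₁=285769, y₁=30996  (since 81663921361 − 85·960752016 = 1)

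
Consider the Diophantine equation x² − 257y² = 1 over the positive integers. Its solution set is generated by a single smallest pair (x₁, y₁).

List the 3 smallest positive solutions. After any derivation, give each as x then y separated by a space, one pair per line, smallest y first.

513 32
526337 32832
540021249 33685600

d=257: √d = [16; 32] (ℓ=1, odd), read p_1/q_1
step 0: (16, 1)  from 16·(1,0) + (0,1)
step 1: (513, 32)  from 32·(16,1) + (1,0)
(x₁, y₁) = (513, 32);  513² − 257·32² = 1 ✓
k=2:  x_2 = 513·513+257·32·32 = 526337,  y_2 = 513·32+32·513 = 32832
k=3:  x_3 = 513·526337+257·32·32832 = 540021249,  y_3 = 513·32832+32·526337 = 33685600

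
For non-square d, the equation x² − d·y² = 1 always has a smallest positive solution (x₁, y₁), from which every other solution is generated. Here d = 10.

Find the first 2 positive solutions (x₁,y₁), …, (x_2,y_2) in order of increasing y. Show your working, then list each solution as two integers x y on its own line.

19 6
721 228

[3; 6] for √10; ℓ=1 ⇒ convergent index 1
step 0: (3, 1)  from 3·(1,0) + (0,1)
step 1: (19, 6)  from 6·(3,1) + (1,0)
fundamental: x₁=19, y₁=6  (since 361 − 10·36 = 1)
(x_2, y_2) = (19·19 + 10·6·6, 19·6 + 6·19) = (721, 228)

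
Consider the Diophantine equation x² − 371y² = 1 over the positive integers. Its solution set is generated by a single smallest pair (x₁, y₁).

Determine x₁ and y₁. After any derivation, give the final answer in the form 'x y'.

√371 → a₀=19, period (3,1,4,1,3,38); ℓ=6 even so k=5
a_0=19:  p_0=19·1+0=19,  q_0=19·0+1=1
a_1=3:  p_1=3·19+1=58,  q_1=3·1+0=3
a_2=1:  p_2=1·58+19=77,  q_2=1·3+1=4
a_3=4:  p_3=4·77+58=366,  q_3=4·4+3=19
a_4=1:  p_4=1·366+77=443,  q_4=1·19+4=23
a_5=3:  p_5=3·443+366=1695,  q_5=3·23+19=88
(x₁, y₁) = (1695, 88);  1695² − 371·88² = 1 ✓

1695 88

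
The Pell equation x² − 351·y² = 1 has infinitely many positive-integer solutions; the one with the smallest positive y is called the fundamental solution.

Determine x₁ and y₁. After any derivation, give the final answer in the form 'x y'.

62425 3332

[18; 1,2,1,3,2,2,2,3,1,2,1,36] for √351; ℓ=12 ⇒ convergent index 11
i=0: a=18 ⇒ p=18, q=1
i=1: a=1 ⇒ p=19, q=1
i=2: a=2 ⇒ p=56, q=3
i=3: a=1 ⇒ p=75, q=4
…
i=7: a=2 ⇒ p=3747, q=200
i=8: a=3 ⇒ p=12796, q=683
…
i=10: a=2 ⇒ p=45882, q=2449
i=11: a=1 ⇒ p=62425, q=3332
fundamental: x₁=62425, y₁=3332  (since 3896880625 − 351·11102224 = 1)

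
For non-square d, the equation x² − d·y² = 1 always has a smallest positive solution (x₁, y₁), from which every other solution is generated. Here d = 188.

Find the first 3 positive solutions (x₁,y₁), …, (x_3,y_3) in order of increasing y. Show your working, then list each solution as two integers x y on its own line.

[13; 1,2,2,6,2,2,1,26] for √188; ℓ=8 ⇒ convergent index 7
step 0: (13, 1)  from 13·(1,0) + (0,1)
step 1: (14, 1)  from 1·(13,1) + (1,0)
step 2: (41, 3)  from 2·(14,1) + (13,1)
…
step 5: (1330, 97)  from 2·(617,45) + (96,7)
step 6: (3277, 239)  from 2·(1330,97) + (617,45)
step 7: (4607, 336)  from 1·(3277,239) + (1330,97)
→ (4607, 336).  Check: 4607²=21224449, 188·336²=21224448, difference 1.
k=2:  x_2 = 4607·4607+188·336·336 = 42448897,  y_2 = 4607·336+336·4607 = 3095904
k=3:  x_3 = 4607·42448897+188·336·3095904 = 391124132351,  y_3 = 4607·3095904+336·42448897 = 28525659120

4607 336
42448897 3095904
391124132351 28525659120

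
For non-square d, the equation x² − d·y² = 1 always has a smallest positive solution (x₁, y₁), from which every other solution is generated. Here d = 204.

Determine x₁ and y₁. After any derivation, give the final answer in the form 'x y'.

4999 350

[14; 3,1,1,6,1,1,3,28] for √204; ℓ=8 ⇒ convergent index 7
k=0  a_k=14  p_k/q_k = 14/1
k=1  a_k=3  p_k/q_k = 43/3
…
k=3  a_k=1  p_k/q_k = 100/7
k=4  a_k=6  p_k/q_k = 657/46
k=5  a_k=1  p_k/q_k = 757/53
k=6  a_k=1  p_k/q_k = 1414/99
k=7  a_k=3  p_k/q_k = 4999/350
→ (4999, 350).  Check: 4999²=24990001, 204·350²=24990000, difference 1.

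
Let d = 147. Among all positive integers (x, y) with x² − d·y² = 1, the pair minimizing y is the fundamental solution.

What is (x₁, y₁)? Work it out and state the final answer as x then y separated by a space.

97 8

[12; 8,24] for √147; ℓ=2 ⇒ convergent index 1
a_0=12:  p_0=12·1+0=12,  q_0=12·0+1=1
a_1=8:  p_1=8·12+1=97,  q_1=8·1+0=8
→ (97, 8).  Check: 97²=9409, 147·8²=9408, difference 1.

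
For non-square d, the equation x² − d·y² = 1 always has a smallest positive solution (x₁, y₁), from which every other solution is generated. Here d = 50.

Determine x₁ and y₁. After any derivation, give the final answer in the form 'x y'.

[7; 14] for √50; ℓ=1 ⇒ convergent index 1
a_0=7:  p_0=7·1+0=7,  q_0=7·0+1=1
a_1=14:  p_1=14·7+1=99,  q_1=14·1+0=14
→ (99, 14).  Check: 99²=9801, 50·14²=9800, difference 1.

99 14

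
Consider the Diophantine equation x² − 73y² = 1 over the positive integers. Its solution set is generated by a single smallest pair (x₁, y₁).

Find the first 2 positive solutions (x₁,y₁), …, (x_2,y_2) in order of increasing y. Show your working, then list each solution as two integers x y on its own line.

2281249 267000
10408194000001 1218186966000

d=73: √d = [8; 1,1,5,5,1,1,16] (ℓ=7, odd), read p_13/q_13
a_0=8:  p_0=8·1+0=8,  q_0=8·0+1=1
…
a_3=5:  p_3=5·17+9=94,  q_3=5·2+1=11
…
a_8=1:  p_8=1·17669+1068=18737,  q_8=1·2068+125=2193
…
a_10=5:  p_10=5·36406+18737=200767,  q_10=5·4261+2193=23498
…
a_12=1:  p_12=1·1040241+200767=1241008,  q_12=1·121751+23498=145249
a_13=1:  p_13=1·1241008+1040241=2281249,  q_13=1·145249+121751=267000
fundamental: x₁=2281249, y₁=267000  (since 5204097000001 − 73·71289000000 = 1)
n=2: (2281249,267000)∘(2281249,267000) = (2281249·2281249+73·267000·267000, 2281249·267000+267000·2281249) = (10408194000001,1218186966000)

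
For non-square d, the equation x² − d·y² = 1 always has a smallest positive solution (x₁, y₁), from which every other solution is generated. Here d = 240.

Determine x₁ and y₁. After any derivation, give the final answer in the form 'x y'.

31 2

√240 → a₀=15, period (2,30); ℓ=2 even so k=1
i=0: a=15 ⇒ p=15, q=1
i=1: a=2 ⇒ p=31, q=2
(x₁, y₁) = (31, 2);  31² − 240·2² = 1 ✓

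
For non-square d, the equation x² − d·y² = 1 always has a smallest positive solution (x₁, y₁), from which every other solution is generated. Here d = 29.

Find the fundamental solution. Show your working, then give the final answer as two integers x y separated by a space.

9801 1820

[5; 2,1,1,2,10] for √29; ℓ=5 ⇒ convergent index 9
k=0  a_k=5  p_k/q_k = 5/1
k=1  a_k=2  p_k/q_k = 11/2
k=2  a_k=1  p_k/q_k = 16/3
k=3  a_k=1  p_k/q_k = 27/5
…
k=5  a_k=10  p_k/q_k = 727/135
…
k=8  a_k=1  p_k/q_k = 3775/701
k=9  a_k=2  p_k/q_k = 9801/1820
fundamental: x₁=9801, y₁=1820  (since 96059601 − 29·3312400 = 1)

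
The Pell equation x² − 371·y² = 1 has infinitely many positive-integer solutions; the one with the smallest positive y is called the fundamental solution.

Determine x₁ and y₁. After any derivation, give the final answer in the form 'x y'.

1695 88

√371 → a₀=19, period (3,1,4,1,3,38); ℓ=6 even so k=5
i=0: a=19 ⇒ p=19, q=1
…
i=4: a=1 ⇒ p=443, q=23
i=5: a=3 ⇒ p=1695, q=88
fundamental: x₁=1695, y₁=88  (since 2873025 − 371·7744 = 1)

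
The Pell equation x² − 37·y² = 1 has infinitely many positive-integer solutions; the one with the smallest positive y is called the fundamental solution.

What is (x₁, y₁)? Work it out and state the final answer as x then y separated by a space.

73 12

√37 = [6; 12, …], period ℓ=1 (odd) → k=1
step 0: (6, 1)  from 6·(1,0) + (0,1)
step 1: (73, 12)  from 12·(6,1) + (1,0)
fundamental: x₁=73, y₁=12  (since 5329 − 37·144 = 1)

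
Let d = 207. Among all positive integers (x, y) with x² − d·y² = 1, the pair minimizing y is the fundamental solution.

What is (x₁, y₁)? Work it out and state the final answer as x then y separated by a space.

1151 80

√207 = [14; 2,1,1,2,1,1,2,28, …], period ℓ=8 (even) → k=7
step 0: (14, 1)  from 14·(1,0) + (0,1)
step 1: (29, 2)  from 2·(14,1) + (1,0)
…
step 4: (187, 13)  from 2·(72,5) + (43,3)
step 5: (259, 18)  from 1·(187,13) + (72,5)
step 6: (446, 31)  from 1·(259,18) + (187,13)
step 7: (1151, 80)  from 2·(446,31) + (259,18)
→ (1151, 80).  Check: 1151²=1324801, 207·80²=1324800, difference 1.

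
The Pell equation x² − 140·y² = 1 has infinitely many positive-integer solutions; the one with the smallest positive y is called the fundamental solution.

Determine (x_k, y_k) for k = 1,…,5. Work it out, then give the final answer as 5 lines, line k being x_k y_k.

71 6
10081 852
1431431 120978
203253121 17178024
28860511751 2439158430

d=140: √d = [11; 1,4,1,22] (ℓ=4, even), read p_3/q_3
k=0  a_k=11  p_k/q_k = 11/1
…
k=2  a_k=4  p_k/q_k = 59/5
k=3  a_k=1  p_k/q_k = 71/6
fundamental: x₁=71, y₁=6  (since 5041 − 140·36 = 1)
n=2: (71,6)∘(71,6) = (71·71+140·6·6, 71·6+6·71) = (10081,852)
n=3: (10081,852)∘(71,6) = (71·10081+140·6·852, 71·852+6·10081) = (1431431,120978)
n=4: (1431431,120978)∘(71,6) = (71·1431431+140·6·120978, 71·120978+6·1431431) = (203253121,17178024)
n=5: (203253121,17178024)∘(71,6) = (71·203253121+140·6·17178024, 71·17178024+6·203253121) = (28860511751,2439158430)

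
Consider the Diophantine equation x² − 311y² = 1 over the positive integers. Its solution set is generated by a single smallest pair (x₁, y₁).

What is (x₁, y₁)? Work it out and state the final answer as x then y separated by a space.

16883880 957397

√311 = [17; 1,1,1,2,1,…,1,1,34, …], period ℓ=16 (even) → k=15
k=0  a_k=17  p_k/q_k = 17/1
k=1  a_k=1  p_k/q_k = 18/1
k=2  a_k=1  p_k/q_k = 35/2
…
k=5  a_k=1  p_k/q_k = 194/11
…
k=7  a_k=3  p_k/q_k = 4109/233
…
k=11  a_k=1  p_k/q_k = 1594239/90401
k=12  a_k=2  p_k/q_k = 4565134/258865
…
k=14  a_k=1  p_k/q_k = 10724507/608131
k=15  a_k=1  p_k/q_k = 16883880/957397
fundamental: x₁=16883880, y₁=957397  (since 285065403854400 − 311·916609015609 = 1)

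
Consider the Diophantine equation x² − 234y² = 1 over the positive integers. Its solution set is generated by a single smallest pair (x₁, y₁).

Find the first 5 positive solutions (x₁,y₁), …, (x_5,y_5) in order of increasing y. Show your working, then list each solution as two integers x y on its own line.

5201 340
54100801 3536680
562756526801 36788545020
5853793337683201 382674441761360
60891157735824130001 3980579506413121700

d=234: √d = [15; 3,2,1,2,1,2,3,30] (ℓ=8, even), read p_7/q_7
k=0  a_k=15  p_k/q_k = 15/1
…
k=2  a_k=2  p_k/q_k = 107/7
…
k=6  a_k=2  p_k/q_k = 1545/101
k=7  a_k=3  p_k/q_k = 5201/340
fundamental: x₁=5201, y₁=340  (since 27050401 − 234·115600 = 1)
(5201+340√234)^2 = 54100801 + 3536680√234
(5201+340√234)^3 = 562756526801 + 36788545020√234
(5201+340√234)^4 = 5853793337683201 + 382674441761360√234
(5201+340√234)^5 = 60891157735824130001 + 3980579506413121700√234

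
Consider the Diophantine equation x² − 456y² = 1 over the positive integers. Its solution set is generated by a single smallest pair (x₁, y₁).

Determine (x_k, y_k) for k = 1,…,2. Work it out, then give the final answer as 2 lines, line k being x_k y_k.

1025 48
2101249 98400

√456 = [21; 2,1,4,1,2,42, …], period ℓ=6 (even) → k=5
i=0: a=21 ⇒ p=21, q=1
…
i=4: a=1 ⇒ p=363, q=17
i=5: a=2 ⇒ p=1025, q=48
(x₁, y₁) = (1025, 48);  1025² − 456·48² = 1 ✓
n=2: (1025,48)∘(1025,48) = (1025·1025+456·48·48, 1025·48+48·1025) = (2101249,98400)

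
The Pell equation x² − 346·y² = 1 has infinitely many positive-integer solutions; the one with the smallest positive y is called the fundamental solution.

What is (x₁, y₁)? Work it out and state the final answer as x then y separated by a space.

d=346: √d = [18; 1,1,1,1,36] (ℓ=5, odd), read p_9/q_9
k=0  a_k=18  p_k/q_k = 18/1
…
k=2  a_k=1  p_k/q_k = 37/2
…
k=4  a_k=1  p_k/q_k = 93/5
…
k=6  a_k=1  p_k/q_k = 3497/188
k=7  a_k=1  p_k/q_k = 6901/371
k=8  a_k=1  p_k/q_k = 10398/559
k=9  a_k=1  p_k/q_k = 17299/930
(x₁, y₁) = (17299, 930);  17299² − 346·930² = 1 ✓

17299 930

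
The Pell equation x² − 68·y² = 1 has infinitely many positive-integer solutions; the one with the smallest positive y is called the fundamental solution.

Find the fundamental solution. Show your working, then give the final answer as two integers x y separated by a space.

d=68: √d = [8; 4,16] (ℓ=2, even), read p_1/q_1
step 0: (8, 1)  from 8·(1,0) + (0,1)
step 1: (33, 4)  from 4·(8,1) + (1,0)
fundamental: x₁=33, y₁=4  (since 1089 − 68·16 = 1)

33 4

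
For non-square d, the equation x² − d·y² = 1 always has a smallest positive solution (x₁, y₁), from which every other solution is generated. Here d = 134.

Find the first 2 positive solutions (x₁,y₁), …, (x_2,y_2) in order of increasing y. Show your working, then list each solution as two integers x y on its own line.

145925 12606
42588211249 3679061100

√134 = [11; 1,1,2,1,3,…,1,1,22, …], period ℓ=14 (even) → k=13
i=0: a=11 ⇒ p=11, q=1
i=1: a=1 ⇒ p=12, q=1
i=2: a=1 ⇒ p=23, q=2
i=3: a=2 ⇒ p=58, q=5
i=4: a=1 ⇒ p=81, q=7
i=5: a=3 ⇒ p=301, q=26
i=6: a=1 ⇒ p=382, q=33
i=7: a=10 ⇒ p=4121, q=356
i=8: a=1 ⇒ p=4503, q=389
i=9: a=3 ⇒ p=17630, q=1523
…
i=11: a=2 ⇒ p=61896, q=5347
i=12: a=1 ⇒ p=84029, q=7259
i=13: a=1 ⇒ p=145925, q=12606
fundamental: x₁=145925, y₁=12606  (since 21294105625 − 134·158911236 = 1)
k=2:  x_2 = 145925·145925+134·12606·12606 = 42588211249,  y_2 = 145925·12606+12606·145925 = 3679061100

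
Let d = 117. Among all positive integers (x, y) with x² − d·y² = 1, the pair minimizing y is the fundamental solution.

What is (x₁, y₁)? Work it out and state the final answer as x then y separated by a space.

√117 → a₀=10, period (1,4,2,4,1,20); ℓ=6 even so k=5
i=0: a=10 ⇒ p=10, q=1
…
i=4: a=4 ⇒ p=530, q=49
i=5: a=1 ⇒ p=649, q=60
(x₁, y₁) = (649, 60);  649² − 117·60² = 1 ✓

649 60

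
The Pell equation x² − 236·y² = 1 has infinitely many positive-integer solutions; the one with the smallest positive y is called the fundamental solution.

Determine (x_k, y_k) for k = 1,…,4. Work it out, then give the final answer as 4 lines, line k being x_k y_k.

561799 36570
631236232801 41089978860
709255768702176199 46168618067101710
796918363201596536611201 51874966922918257173720

[15; 2,1,3,5,1,6,1,5,3,1,2,30] for √236; ℓ=12 ⇒ convergent index 11
a_0=15:  p_0=15·1+0=15,  q_0=15·0+1=1
…
a_2=1:  p_2=1·31+15=46,  q_2=1·2+1=3
a_3=3:  p_3=3·46+31=169,  q_3=3·3+2=11
…
a_5=1:  p_5=1·891+169=1060,  q_5=1·58+11=69
…
a_7=1:  p_7=1·7251+1060=8311,  q_7=1·472+69=541
…
a_9=3:  p_9=3·48806+8311=154729,  q_9=3·3177+541=10072
a_10=1:  p_10=1·154729+48806=203535,  q_10=1·10072+3177=13249
a_11=2:  p_11=2·203535+154729=561799,  q_11=2·13249+10072=36570
fundamental: x₁=561799, y₁=36570  (since 315618116401 − 236·1337364900 = 1)
k=2:  x_2 = 561799·561799+236·36570·36570 = 631236232801,  y_2 = 561799·36570+36570·561799 = 41089978860
k=3:  x_3 = 561799·631236232801+236·36570·41089978860 = 709255768702176199,  y_3 = 561799·41089978860+36570·631236232801 = 46168618067101710
k=4:  x_4 = 561799·709255768702176199+236·36570·46168618067101710 = 796918363201596536611201,  y_4 = 561799·46168618067101710+36570·709255768702176199 = 51874966922918257173720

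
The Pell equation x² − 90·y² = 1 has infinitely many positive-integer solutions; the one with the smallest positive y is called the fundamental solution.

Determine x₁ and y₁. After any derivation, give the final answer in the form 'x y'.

19 2

d=90: √d = [9; 2,18] (ℓ=2, even), read p_1/q_1
step 0: (9, 1)  from 9·(1,0) + (0,1)
step 1: (19, 2)  from 2·(9,1) + (1,0)
fundamental: x₁=19, y₁=2  (since 361 − 90·4 = 1)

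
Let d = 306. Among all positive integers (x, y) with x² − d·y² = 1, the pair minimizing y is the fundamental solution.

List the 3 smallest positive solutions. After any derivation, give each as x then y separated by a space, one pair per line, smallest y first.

√306 → a₀=17, period (2,34); ℓ=2 even so k=1
i=0: a=17 ⇒ p=17, q=1
i=1: a=2 ⇒ p=35, q=2
(x₁, y₁) = (35, 2);  35² − 306·2² = 1 ✓
(x_2, y_2) = (35·35 + 306·2·2, 35·2 + 2·35) = (2449, 140)
(x_3, y_3) = (35·2449 + 306·2·140, 35·140 + 2·2449) = (171395, 9798)

35 2
2449 140
171395 9798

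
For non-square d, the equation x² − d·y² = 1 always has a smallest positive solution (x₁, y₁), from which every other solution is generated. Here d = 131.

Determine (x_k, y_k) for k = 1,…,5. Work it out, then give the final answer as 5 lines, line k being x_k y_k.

d=131: √d = [11; 2,4,11,4,2,22] (ℓ=6, even), read p_5/q_5
k=0  a_k=11  p_k/q_k = 11/1
k=1  a_k=2  p_k/q_k = 23/2
…
k=4  a_k=4  p_k/q_k = 4727/413
k=5  a_k=2  p_k/q_k = 10610/927
→ (10610, 927).  Check: 10610²=112572100, 131·927²=112572099, difference 1.
n=2: (10610,927)∘(10610,927) = (10610·10610+131·927·927, 10610·927+927·10610) = (225144199,19670940)
n=3: (225144199,19670940)∘(10610,927) = (10610·225144199+131·927·19670940, 10610·19670940+927·225144199) = (4777559892170,417417345873)
n=4: (4777559892170,417417345873)∘(10610,927) = (10610·4777559892170+131·927·417417345873, 10610·417417345873+927·4777559892170) = (101379820686703201,8857596059754120)
n=5: (101379820686703201,8857596059754120)∘(10610,927) = (10610·101379820686703201+131·927·8857596059754120, 10610·8857596059754120+927·101379820686703201) = (2151279790194282033050,187958187970565080527)

10610 927
225144199 19670940
4777559892170 417417345873
101379820686703201 8857596059754120
2151279790194282033050 187958187970565080527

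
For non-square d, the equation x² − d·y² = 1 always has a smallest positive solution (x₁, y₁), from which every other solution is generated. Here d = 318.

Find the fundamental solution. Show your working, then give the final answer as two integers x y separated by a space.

107 6

[17; 1,4,1,34] for √318; ℓ=4 ⇒ convergent index 3
k=0  a_k=17  p_k/q_k = 17/1
k=1  a_k=1  p_k/q_k = 18/1
k=2  a_k=4  p_k/q_k = 89/5
k=3  a_k=1  p_k/q_k = 107/6
(x₁, y₁) = (107, 6);  107² − 318·6² = 1 ✓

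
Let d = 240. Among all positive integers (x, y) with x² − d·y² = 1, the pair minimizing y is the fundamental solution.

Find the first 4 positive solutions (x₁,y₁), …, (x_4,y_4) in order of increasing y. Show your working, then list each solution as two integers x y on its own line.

31 2
1921 124
119071 7686
7380481 476408

√240 = [15; 2,30, …], period ℓ=2 (even) → k=1
i=0: a=15 ⇒ p=15, q=1
i=1: a=2 ⇒ p=31, q=2
fundamental: x₁=31, y₁=2  (since 961 − 240·4 = 1)
k=2:  x_2 = 31·31+240·2·2 = 1921,  y_2 = 31·2+2·31 = 124
k=3:  x_3 = 31·1921+240·2·124 = 119071,  y_3 = 31·124+2·1921 = 7686
k=4:  x_4 = 31·119071+240·2·7686 = 7380481,  y_4 = 31·7686+2·119071 = 476408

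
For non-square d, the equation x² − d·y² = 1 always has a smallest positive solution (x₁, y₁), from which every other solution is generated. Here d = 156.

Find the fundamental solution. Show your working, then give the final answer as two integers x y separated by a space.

[12; 2,24] for √156; ℓ=2 ⇒ convergent index 1
a_0=12:  p_0=12·1+0=12,  q_0=12·0+1=1
a_1=2:  p_1=2·12+1=25,  q_1=2·1+0=2
→ (25, 2).  Check: 25²=625, 156·2²=624, difference 1.

25 2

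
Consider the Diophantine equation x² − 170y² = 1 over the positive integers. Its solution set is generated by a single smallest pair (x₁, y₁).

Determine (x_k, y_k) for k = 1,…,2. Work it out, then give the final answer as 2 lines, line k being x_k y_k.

√170 = [13; 26, …], period ℓ=1 (odd) → k=1
step 0: (13, 1)  from 13·(1,0) + (0,1)
step 1: (339, 26)  from 26·(13,1) + (1,0)
→ (339, 26).  Check: 339²=114921, 170·26²=114920, difference 1.
n=2: (339,26)∘(339,26) = (339·339+170·26·26, 339·26+26·339) = (229841,17628)

339 26
229841 17628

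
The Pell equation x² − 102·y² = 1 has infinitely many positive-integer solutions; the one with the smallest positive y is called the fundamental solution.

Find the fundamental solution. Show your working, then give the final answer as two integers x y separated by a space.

√102 → a₀=10, period (10,20); ℓ=2 even so k=1
a_0=10:  p_0=10·1+0=10,  q_0=10·0+1=1
a_1=10:  p_1=10·10+1=101,  q_1=10·1+0=10
→ (101, 10).  Check: 101²=10201, 102·10²=10200, difference 1.

101 10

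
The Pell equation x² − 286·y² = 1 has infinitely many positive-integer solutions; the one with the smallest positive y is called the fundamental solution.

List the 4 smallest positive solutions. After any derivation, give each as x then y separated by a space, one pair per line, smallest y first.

561835 33222
631317134449 37330564740
709392124465745995 41947235681362578
797122648497793485067201 47134850318039357456520

√286 → a₀=16, period (1,10,3,3,2,3,3,10,1,32); ℓ=10 even so k=9
i=0: a=16 ⇒ p=16, q=1
…
i=7: a=3 ⇒ p=49703, q=2939
i=8: a=10 ⇒ p=512132, q=30283
i=9: a=1 ⇒ p=561835, q=33222
(x₁, y₁) = (561835, 33222);  561835² − 286·33222² = 1 ✓
(561835+33222√286)^2 = 631317134449 + 37330564740√286
(561835+33222√286)^3 = 709392124465745995 + 41947235681362578√286
(561835+33222√286)^4 = 797122648497793485067201 + 47134850318039357456520√286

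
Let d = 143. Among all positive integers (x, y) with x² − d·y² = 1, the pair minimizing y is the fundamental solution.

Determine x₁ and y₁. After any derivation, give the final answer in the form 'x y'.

d=143: √d = [11; 1,22] (ℓ=2, even), read p_1/q_1
step 0: (11, 1)  from 11·(1,0) + (0,1)
step 1: (12, 1)  from 1·(11,1) + (1,0)
(x₁, y₁) = (12, 1);  12² − 143·1² = 1 ✓

12 1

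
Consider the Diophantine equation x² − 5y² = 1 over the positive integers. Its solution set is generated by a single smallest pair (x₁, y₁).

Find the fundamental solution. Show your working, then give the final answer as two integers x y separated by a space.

9 4

d=5: √d = [2; 4] (ℓ=1, odd), read p_1/q_1
a_0=2:  p_0=2·1+0=2,  q_0=2·0+1=1
a_1=4:  p_1=4·2+1=9,  q_1=4·1+0=4
(x₁, y₁) = (9, 4);  9² − 5·4² = 1 ✓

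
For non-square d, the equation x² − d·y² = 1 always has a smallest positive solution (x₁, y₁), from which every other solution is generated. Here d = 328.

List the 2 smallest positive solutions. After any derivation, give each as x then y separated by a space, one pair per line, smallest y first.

163 9
53137 2934

[18; 9,36] for √328; ℓ=2 ⇒ convergent index 1
a_0=18:  p_0=18·1+0=18,  q_0=18·0+1=1
a_1=9:  p_1=9·18+1=163,  q_1=9·1+0=9
fundamental: x₁=163, y₁=9  (since 26569 − 328·81 = 1)
(163+9√328)^2 = 53137 + 2934√328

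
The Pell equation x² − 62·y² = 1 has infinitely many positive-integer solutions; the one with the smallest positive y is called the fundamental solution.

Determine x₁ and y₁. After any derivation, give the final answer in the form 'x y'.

63 8

[7; 1,6,1,14] for √62; ℓ=4 ⇒ convergent index 3
i=0: a=7 ⇒ p=7, q=1
i=1: a=1 ⇒ p=8, q=1
i=2: a=6 ⇒ p=55, q=7
i=3: a=1 ⇒ p=63, q=8
(x₁, y₁) = (63, 8);  63² − 62·8² = 1 ✓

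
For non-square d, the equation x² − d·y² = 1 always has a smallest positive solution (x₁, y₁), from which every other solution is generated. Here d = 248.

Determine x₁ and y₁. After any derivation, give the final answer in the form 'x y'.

d=248: √d = [15; 1,2,1,30] (ℓ=4, even), read p_3/q_3
step 0: (15, 1)  from 15·(1,0) + (0,1)
…
step 2: (47, 3)  from 2·(16,1) + (15,1)
step 3: (63, 4)  from 1·(47,3) + (16,1)
(x₁, y₁) = (63, 4);  63² − 248·4² = 1 ✓

63 4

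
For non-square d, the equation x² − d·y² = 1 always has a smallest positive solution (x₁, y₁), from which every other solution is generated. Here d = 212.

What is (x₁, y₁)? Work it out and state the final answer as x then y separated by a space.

d=212: √d = [14; 1,1,3,1,1,…,1,1,28] (ℓ=14, even), read p_13/q_13
i=0: a=14 ⇒ p=14, q=1
…
i=5: a=1 ⇒ p=233, q=16
i=6: a=1 ⇒ p=364, q=25
…
i=10: a=1 ⇒ p=7979, q=548
…
i=12: a=1 ⇒ p=37114, q=2549
i=13: a=1 ⇒ p=66249, q=4550
(x₁, y₁) = (66249, 4550);  66249² − 212·4550² = 1 ✓

66249 4550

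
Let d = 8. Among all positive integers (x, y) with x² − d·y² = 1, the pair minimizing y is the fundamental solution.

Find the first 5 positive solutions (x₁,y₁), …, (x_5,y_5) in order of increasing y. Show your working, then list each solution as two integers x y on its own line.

d=8: √d = [2; 1,4] (ℓ=2, even), read p_1/q_1
step 0: (2, 1)  from 2·(1,0) + (0,1)
step 1: (3, 1)  from 1·(2,1) + (1,0)
→ (3, 1).  Check: 3²=9, 8·1²=8, difference 1.
k=2:  x_2 = 3·3+8·1·1 = 17,  y_2 = 3·1+1·3 = 6
k=3:  x_3 = 3·17+8·1·6 = 99,  y_3 = 3·6+1·17 = 35
k=4:  x_4 = 3·99+8·1·35 = 577,  y_4 = 3·35+1·99 = 204
k=5:  x_5 = 3·577+8·1·204 = 3363,  y_5 = 3·204+1·577 = 1189

3 1
17 6
99 35
577 204
3363 1189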